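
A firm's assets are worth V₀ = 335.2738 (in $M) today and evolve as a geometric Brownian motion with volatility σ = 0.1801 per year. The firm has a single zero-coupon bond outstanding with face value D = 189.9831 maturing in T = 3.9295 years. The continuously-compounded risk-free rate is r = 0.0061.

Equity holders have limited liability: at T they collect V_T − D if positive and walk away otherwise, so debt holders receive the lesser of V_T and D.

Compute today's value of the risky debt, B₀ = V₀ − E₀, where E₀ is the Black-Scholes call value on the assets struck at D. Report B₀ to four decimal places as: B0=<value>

B0=183.7030

d₁ = [ln(V₀/D) + (r + σ²/2)T] / (σ√T)
   = [ln(335.2738/189.9831) + (0.0061 + 0.5·0.1801²)·3.9295] / (0.1801·√3.9295)
   = [0.568012 + 0.087699] / 0.357012 = 1.836666
d₂ = d₁ − σ√T = 1.836666 − 0.357012 = 1.479654
N(d₁) = 0.966870,  N(d₂) = 0.930517,  e^(−rT) = 0.976315
E₀ = V₀·N(d₁) − D·e^(−rT)·N(d₂)
   = 335.2738·0.966870 − 189.9831·0.976315·0.930517 = 151.570845
B₀ = V₀ − E₀ = 335.2738 − 151.570845 = 183.702955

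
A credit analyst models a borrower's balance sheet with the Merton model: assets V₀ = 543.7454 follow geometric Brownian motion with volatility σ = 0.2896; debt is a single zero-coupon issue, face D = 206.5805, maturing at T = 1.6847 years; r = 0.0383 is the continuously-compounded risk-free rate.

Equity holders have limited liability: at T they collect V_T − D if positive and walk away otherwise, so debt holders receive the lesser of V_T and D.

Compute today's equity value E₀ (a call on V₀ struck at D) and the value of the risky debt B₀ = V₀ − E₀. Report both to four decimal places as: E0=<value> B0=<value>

d₁ = [ln(V₀/D) + (r + σ²/2)T] / (σ√T)
   = [ln(543.7454/206.5805) + (0.0383 + 0.5·0.2896²)·1.6847] / (0.2896·√1.6847)
   = [0.967791 + 0.135170] / 0.375889 = 2.934272
d₂ = d₁ − σ√T = 2.934272 − 0.375889 = 2.558383
N(d₁) = 0.998328,  N(d₂) = 0.994742,  e^(−rT) = 0.937514
E₀ = V₀·N(d₁) − D·e^(−rT)·N(d₂)
   = 543.7454·0.998328 − 206.5805·0.937514·0.994742 = 350.182746
B₀ = V₀ − E₀ = 543.7454 − 350.182746 = 193.562654

E0=350.1827 B0=193.5627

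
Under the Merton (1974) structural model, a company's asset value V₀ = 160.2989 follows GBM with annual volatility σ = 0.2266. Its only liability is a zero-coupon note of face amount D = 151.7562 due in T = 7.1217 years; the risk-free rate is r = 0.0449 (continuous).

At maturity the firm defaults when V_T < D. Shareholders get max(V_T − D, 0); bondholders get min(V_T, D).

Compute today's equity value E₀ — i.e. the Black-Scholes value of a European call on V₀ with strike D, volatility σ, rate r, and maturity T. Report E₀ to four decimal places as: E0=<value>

E0=62.8903

d₁ = [ln(V₀/D) + (r + σ²/2)T] / (σ√T)
   = [ln(160.2989/151.7562) + (0.0449 + 0.5·0.2266²)·7.1217] / (0.2266·√7.1217)
   = [0.054765 + 0.502605] / 0.604716 = 0.921705
d₂ = d₁ − σ√T = 0.921705 − 0.604716 = 0.316989
N(d₁) = 0.821659,  N(d₂) = 0.624374,  e^(−rT) = 0.726320
E₀ = V₀·N(d₁) − D·e^(−rT)·N(d₂)
   = 160.2989·0.821659 − 151.7562·0.726320·0.624374 = 62.890265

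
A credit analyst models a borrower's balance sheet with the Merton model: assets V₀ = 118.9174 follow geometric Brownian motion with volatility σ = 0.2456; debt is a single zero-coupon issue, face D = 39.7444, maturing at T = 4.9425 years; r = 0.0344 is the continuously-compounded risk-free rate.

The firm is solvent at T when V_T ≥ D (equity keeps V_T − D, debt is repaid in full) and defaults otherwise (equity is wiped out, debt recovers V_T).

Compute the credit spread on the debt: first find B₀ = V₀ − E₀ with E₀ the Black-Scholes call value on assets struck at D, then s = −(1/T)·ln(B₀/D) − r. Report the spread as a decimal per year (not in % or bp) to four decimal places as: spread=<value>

d₁ = [ln(V₀/D) + (r + σ²/2)T] / (σ√T)
   = [ln(118.9174/39.7444) + (0.0344 + 0.5·0.2456²)·4.9425] / (0.2456·√4.9425)
   = [1.095960 + 0.319086] / 0.546011 = 2.591606
d₂ = d₁ − σ√T = 2.591606 − 0.546011 = 2.045595
N(d₁) = 0.995224,  N(d₂) = 0.979602,  e^(−rT) = 0.843646
E₀ = V₀·N(d₁) − D·e^(−rT)·N(d₂)
   = 118.9174·0.995224 − 39.7444·0.843646·0.979602 = 85.503136
B₀ = V₀ − E₀ = 118.9174 − 85.503136 = 33.414264
spread = −(1/T)·ln(B₀/D) − r = −(1/4.9425)·ln(33.414264/39.7444) − 0.0344 = 0.00070087

spread=0.0007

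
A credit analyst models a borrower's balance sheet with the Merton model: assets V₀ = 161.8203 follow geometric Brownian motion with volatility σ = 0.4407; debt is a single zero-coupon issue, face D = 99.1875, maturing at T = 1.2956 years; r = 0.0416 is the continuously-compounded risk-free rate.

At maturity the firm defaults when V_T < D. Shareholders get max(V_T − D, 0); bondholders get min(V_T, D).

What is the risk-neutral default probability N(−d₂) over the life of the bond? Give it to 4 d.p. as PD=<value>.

PD=0.2026

d₁ = [ln(V₀/D) + (r + σ²/2)T] / (σ√T)
   = [ln(161.8203/99.1875) + (0.0416 + 0.5·0.4407²)·1.2956] / (0.4407·√1.2956)
   = [0.489474 + 0.179710] / 0.501624 = 1.334036
d₂ = d₁ − σ√T = 1.334036 − 0.501624 = 0.832412
risk-neutral PD = N(−d₂) = N(-0.832412) = 0.202588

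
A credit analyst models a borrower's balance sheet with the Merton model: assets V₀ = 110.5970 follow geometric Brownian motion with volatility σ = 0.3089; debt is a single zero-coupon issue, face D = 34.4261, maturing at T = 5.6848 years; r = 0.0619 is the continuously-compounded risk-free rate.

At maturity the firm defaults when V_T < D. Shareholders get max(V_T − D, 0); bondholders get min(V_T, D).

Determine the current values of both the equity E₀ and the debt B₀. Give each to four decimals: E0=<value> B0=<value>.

d₁ = [ln(V₀/D) + (r + σ²/2)T] / (σ√T)
   = [ln(110.5970/34.4261) + (0.0619 + 0.5·0.3089²)·5.6848] / (0.3089·√5.6848)
   = [1.167078 + 0.623109] / 0.736505 = 2.430652
d₂ = d₁ − σ√T = 2.430652 − 0.736505 = 1.694147
N(d₁) = 0.992464,  N(d₂) = 0.954881,  e^(−rT) = 0.703358
E₀ = V₀·N(d₁) − D·e^(−rT)·N(d₂)
   = 110.5970·0.992464 − 34.4261·0.703358·0.954881 = 86.642179
B₀ = V₀ − E₀ = 110.5970 − 86.642179 = 23.954821

E0=86.6422 B0=23.9548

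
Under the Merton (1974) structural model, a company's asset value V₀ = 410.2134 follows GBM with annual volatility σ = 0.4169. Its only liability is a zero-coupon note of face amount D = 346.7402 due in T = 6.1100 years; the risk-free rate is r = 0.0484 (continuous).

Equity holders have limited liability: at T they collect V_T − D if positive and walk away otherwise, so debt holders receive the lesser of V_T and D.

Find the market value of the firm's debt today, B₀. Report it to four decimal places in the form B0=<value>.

B0=190.8662

d₁ = [ln(V₀/D) + (r + σ²/2)T] / (σ√T)
   = [ln(410.2134/346.7402) + (0.0484 + 0.5·0.4169²)·6.1100] / (0.4169·√6.1100)
   = [0.168102 + 0.826700] / 1.030511 = 0.965348
d₂ = d₁ − σ√T = 0.965348 − 1.030511 = -0.065162
N(d₁) = 0.832815,  N(d₂) = 0.474022,  e^(−rT) = 0.743993
E₀ = V₀·N(d₁) − D·e^(−rT)·N(d₂)
   = 410.2134·0.832815 − 346.7402·0.743993·0.474022 = 219.347208
B₀ = V₀ − E₀ = 410.2134 − 219.347208 = 190.866192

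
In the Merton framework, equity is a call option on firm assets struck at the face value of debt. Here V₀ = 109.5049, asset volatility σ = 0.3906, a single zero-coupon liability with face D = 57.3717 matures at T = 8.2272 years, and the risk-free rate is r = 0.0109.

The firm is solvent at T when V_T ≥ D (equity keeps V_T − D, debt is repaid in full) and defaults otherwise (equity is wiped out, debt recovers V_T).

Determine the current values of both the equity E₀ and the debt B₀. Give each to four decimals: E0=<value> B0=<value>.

d₁ = [ln(V₀/D) + (r + σ²/2)T] / (σ√T)
   = [ln(109.5049/57.3717) + (0.0109 + 0.5·0.3906²)·8.2272] / (0.3906·√8.2272)
   = [0.646418 + 0.717282] / 1.120362 = 1.217196
d₂ = d₁ − σ√T = 1.217196 − 1.120362 = 0.096834
N(d₁) = 0.888235,  N(d₂) = 0.538571,  e^(−rT) = 0.914227
E₀ = V₀·N(d₁) − D·e^(−rT)·N(d₂)
   = 109.5049·0.888235 − 57.3717·0.914227·0.538571 = 69.017650
B₀ = V₀ − E₀ = 109.5049 − 69.017650 = 40.487250

E0=69.0177 B0=40.4872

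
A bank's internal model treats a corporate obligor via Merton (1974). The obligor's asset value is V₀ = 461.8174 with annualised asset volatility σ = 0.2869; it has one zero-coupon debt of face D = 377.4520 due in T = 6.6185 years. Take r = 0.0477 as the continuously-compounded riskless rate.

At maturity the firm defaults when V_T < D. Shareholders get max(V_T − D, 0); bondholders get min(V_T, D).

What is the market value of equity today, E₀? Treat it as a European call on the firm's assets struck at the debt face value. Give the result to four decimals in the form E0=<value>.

d₁ = [ln(V₀/D) + (r + σ²/2)T] / (σ√T)
   = [ln(461.8174/377.4520) + (0.0477 + 0.5·0.2869²)·6.6185] / (0.2869·√6.6185)
   = [0.201726 + 0.588092] / 0.738092 = 1.070082
d₂ = d₁ − σ√T = 1.070082 − 0.738092 = 0.331990
N(d₁) = 0.857709,  N(d₂) = 0.630052,  e^(−rT) = 0.729276
E₀ = V₀·N(d₁) − D·e^(−rT)·N(d₂)
   = 461.8174·0.857709 − 377.4520·0.729276·0.630052 = 222.672507

E0=222.6725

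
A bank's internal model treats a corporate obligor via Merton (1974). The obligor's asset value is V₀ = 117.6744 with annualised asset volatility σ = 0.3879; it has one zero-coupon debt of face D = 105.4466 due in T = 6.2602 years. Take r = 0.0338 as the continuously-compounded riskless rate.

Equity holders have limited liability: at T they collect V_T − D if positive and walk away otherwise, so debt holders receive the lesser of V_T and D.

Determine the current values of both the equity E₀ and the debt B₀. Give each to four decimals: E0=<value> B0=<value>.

E0=55.8582 B0=61.8162

d₁ = [ln(V₀/D) + (r + σ²/2)T] / (σ√T)
   = [ln(117.6744/105.4466) + (0.0338 + 0.5·0.3879²)·6.2602] / (0.3879·√6.2602)
   = [0.109717 + 0.682570] / 0.970541 = 0.816335
d₂ = d₁ − σ√T = 0.816335 − 0.970541 = -0.154206
N(d₁) = 0.792846,  N(d₂) = 0.438724,  e^(−rT) = 0.809293
E₀ = V₀·N(d₁) − D·e^(−rT)·N(d₂)
   = 117.6744·0.792846 − 105.4466·0.809293·0.438724 = 55.858217
B₀ = V₀ − E₀ = 117.6744 − 55.858217 = 61.816183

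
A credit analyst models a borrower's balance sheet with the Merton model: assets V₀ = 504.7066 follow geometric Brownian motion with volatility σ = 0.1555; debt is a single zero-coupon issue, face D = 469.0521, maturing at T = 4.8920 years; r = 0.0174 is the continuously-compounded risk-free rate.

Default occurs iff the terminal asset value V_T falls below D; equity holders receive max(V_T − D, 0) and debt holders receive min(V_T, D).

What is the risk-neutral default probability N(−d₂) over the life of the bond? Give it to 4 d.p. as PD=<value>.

d₁ = [ln(V₀/D) + (r + σ²/2)T] / (σ√T)
   = [ln(504.7066/469.0521) + (0.0174 + 0.5·0.1555²)·4.8920] / (0.1555·√4.8920)
   = [0.073263 + 0.144266] / 0.343933 = 0.632476
d₂ = d₁ − σ√T = 0.632476 − 0.343933 = 0.288543
risk-neutral PD = N(−d₂) = N(-0.288543) = 0.386466

PD=0.3865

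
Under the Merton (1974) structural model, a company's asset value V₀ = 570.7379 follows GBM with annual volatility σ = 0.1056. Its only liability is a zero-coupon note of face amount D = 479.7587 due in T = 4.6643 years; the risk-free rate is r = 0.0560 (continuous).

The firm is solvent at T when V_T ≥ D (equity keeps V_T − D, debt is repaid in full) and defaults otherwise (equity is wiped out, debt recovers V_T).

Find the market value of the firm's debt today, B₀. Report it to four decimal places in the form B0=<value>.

B0=368.3428

d₁ = [ln(V₀/D) + (r + σ²/2)T] / (σ√T)
   = [ln(570.7379/479.7587) + (0.0560 + 0.5·0.1056²)·4.6643] / (0.1056·√4.6643)
   = [0.173647 + 0.287207] / 0.228064 = 2.020721
d₂ = d₁ − σ√T = 2.020721 − 0.228064 = 1.792657
N(d₁) = 0.978346,  N(d₂) = 0.963486,  e^(−rT) = 0.770126
E₀ = V₀·N(d₁) − D·e^(−rT)·N(d₂)
   = 570.7379·0.978346 − 479.7587·0.770126·0.963486 = 202.395149
B₀ = V₀ − E₀ = 570.7379 − 202.395149 = 368.342751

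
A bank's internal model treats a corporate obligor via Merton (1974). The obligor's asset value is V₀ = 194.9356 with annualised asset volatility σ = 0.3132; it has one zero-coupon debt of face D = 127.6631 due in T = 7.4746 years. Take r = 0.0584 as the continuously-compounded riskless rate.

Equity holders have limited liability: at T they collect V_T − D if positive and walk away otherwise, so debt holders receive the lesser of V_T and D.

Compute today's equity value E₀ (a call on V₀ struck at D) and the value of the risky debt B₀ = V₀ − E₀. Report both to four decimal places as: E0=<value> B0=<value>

E0=120.8999 B0=74.0357

d₁ = [ln(V₀/D) + (r + σ²/2)T] / (σ√T)
   = [ln(194.9356/127.6631) + (0.0584 + 0.5·0.3132²)·7.4746] / (0.3132·√7.4746)
   = [0.423274 + 0.803124] / 0.856280 = 1.432241
d₂ = d₁ − σ√T = 1.432241 − 0.856280 = 0.575961
N(d₁) = 0.923963,  N(d₂) = 0.717679,  e^(−rT) = 0.646284
E₀ = V₀·N(d₁) − D·e^(−rT)·N(d₂)
   = 194.9356·0.923963 − 127.6631·0.646284·0.717679 = 120.899931
B₀ = V₀ − E₀ = 194.9356 − 120.899931 = 74.035669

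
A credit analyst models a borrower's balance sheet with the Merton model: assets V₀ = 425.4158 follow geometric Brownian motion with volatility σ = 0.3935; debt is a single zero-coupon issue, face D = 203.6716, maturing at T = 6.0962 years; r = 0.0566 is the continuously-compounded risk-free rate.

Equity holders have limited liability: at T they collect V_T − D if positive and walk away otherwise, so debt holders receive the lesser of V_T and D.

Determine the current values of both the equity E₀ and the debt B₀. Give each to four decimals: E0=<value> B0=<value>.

d₁ = [ln(V₀/D) + (r + σ²/2)T] / (σ√T)
   = [ln(425.4158/203.6716) + (0.0566 + 0.5·0.3935²)·6.0962] / (0.3935·√6.0962)
   = [0.736558 + 0.817020] / 0.971571 = 1.599037
d₂ = d₁ − σ√T = 1.599037 − 0.971571 = 0.627467
N(d₁) = 0.945094,  N(d₂) = 0.734823,  e^(−rT) = 0.708189
E₀ = V₀·N(d₁) − D·e^(−rT)·N(d₂)
   = 425.4158·0.945094 − 203.6716·0.708189·0.734823 = 296.068483
B₀ = V₀ − E₀ = 425.4158 − 296.068483 = 129.347317

E0=296.0685 B0=129.3473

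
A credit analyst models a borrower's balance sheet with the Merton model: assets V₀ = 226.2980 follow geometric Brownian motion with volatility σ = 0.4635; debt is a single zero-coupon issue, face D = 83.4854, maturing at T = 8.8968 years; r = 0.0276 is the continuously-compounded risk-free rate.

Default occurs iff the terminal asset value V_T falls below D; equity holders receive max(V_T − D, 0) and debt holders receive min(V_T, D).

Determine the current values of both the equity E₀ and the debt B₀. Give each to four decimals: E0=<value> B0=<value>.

E0=175.6222 B0=50.6758

d₁ = [ln(V₀/D) + (r + σ²/2)T] / (σ√T)
   = [ln(226.2980/83.4854) + (0.0276 + 0.5·0.4635²)·8.8968] / (0.4635·√8.8968)
   = [0.997181 + 1.201211] / 1.382505 = 1.590152
d₂ = d₁ − σ√T = 1.590152 − 1.382505 = 0.207647
N(d₁) = 0.944100,  N(d₂) = 0.582248,  e^(−rT) = 0.782273
E₀ = V₀·N(d₁) − D·e^(−rT)·N(d₂)
   = 226.2980·0.944100 − 83.4854·0.782273·0.582248 = 175.622232
B₀ = V₀ − E₀ = 226.2980 − 175.622232 = 50.675768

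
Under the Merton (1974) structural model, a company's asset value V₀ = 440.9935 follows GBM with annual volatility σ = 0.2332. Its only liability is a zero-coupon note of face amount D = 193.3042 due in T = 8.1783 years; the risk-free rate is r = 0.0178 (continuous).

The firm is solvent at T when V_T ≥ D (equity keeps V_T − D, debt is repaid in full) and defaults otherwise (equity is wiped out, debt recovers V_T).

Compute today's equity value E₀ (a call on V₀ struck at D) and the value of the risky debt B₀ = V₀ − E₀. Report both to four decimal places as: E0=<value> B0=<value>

d₁ = [ln(V₀/D) + (r + σ²/2)T] / (σ√T)
   = [ln(440.9935/193.3042) + (0.0178 + 0.5·0.2332²)·8.1783] / (0.2332·√8.1783)
   = [0.824765 + 0.367951] / 0.666899 = 1.788451
d₂ = d₁ − σ√T = 1.788451 − 0.666899 = 1.121552
N(d₁) = 0.963148,  N(d₂) = 0.868973,  e^(−rT) = 0.864526
E₀ = V₀·N(d₁) − D·e^(−rT)·N(d₂)
   = 440.9935·0.963148 − 193.3042·0.864526·0.868973 = 279.522326
B₀ = V₀ − E₀ = 440.9935 − 279.522326 = 161.471174

E0=279.5223 B0=161.4712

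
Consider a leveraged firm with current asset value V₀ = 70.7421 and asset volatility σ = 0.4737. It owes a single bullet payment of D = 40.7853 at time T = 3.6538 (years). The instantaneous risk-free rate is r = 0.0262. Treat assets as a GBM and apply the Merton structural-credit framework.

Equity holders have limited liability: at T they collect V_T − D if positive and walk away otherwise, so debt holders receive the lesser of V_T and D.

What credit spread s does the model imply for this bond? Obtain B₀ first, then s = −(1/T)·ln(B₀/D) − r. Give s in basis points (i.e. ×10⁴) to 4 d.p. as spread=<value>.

d₁ = [ln(V₀/D) + (r + σ²/2)T] / (σ√T)
   = [ln(70.7421/40.7853) + (0.0262 + 0.5·0.4737²)·3.6538] / (0.4737·√3.6538)
   = [0.550719 + 0.505671] / 0.905474 = 1.166671
d₂ = d₁ − σ√T = 1.166671 − 0.905474 = 0.261198
N(d₁) = 0.878328,  N(d₂) = 0.603030,  e^(−rT) = 0.908710
E₀ = V₀·N(d₁) − D·e^(−rT)·N(d₂)
   = 70.7421·0.878328 − 40.7853·0.908710·0.603030 = 39.785301
B₀ = V₀ − E₀ = 70.7421 − 39.785301 = 30.956799
spread = −(1/T)·ln(B₀/D) − r = −(1/3.6538)·ln(30.956799/40.7853) − 0.0262 = 0.04926364
in basis points: 0.04926364 × 10⁴ = 492.6364 bp

spread=492.6364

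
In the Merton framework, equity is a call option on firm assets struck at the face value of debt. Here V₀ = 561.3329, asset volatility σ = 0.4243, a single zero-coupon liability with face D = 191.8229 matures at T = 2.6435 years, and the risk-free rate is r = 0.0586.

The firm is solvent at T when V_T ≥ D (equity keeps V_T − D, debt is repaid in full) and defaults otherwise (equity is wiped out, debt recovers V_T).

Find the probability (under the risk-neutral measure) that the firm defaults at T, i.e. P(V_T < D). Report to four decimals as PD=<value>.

d₁ = [ln(V₀/D) + (r + σ²/2)T] / (σ√T)
   = [ln(561.3329/191.8229) + (0.0586 + 0.5·0.4243²)·2.6435] / (0.4243·√2.6435)
   = [1.073742 + 0.392864] / 0.689863 = 2.125939
d₂ = d₁ − σ√T = 2.125939 − 0.689863 = 1.436076
risk-neutral PD = N(−d₂) = N(-1.436076) = 0.075490

PD=0.0755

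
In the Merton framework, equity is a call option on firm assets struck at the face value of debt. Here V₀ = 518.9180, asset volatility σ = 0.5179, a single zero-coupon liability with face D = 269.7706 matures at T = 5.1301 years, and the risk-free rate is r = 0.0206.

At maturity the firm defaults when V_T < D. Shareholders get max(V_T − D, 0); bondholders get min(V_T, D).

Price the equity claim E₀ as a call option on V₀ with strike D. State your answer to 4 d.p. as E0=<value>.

E0=335.3046

d₁ = [ln(V₀/D) + (r + σ²/2)T] / (σ√T)
   = [ln(518.9180/269.7706) + (0.0206 + 0.5·0.5179²)·5.1301] / (0.5179·√5.1301)
   = [0.654174 + 0.793679] / 1.173029 = 1.234285
d₂ = d₁ − σ√T = 1.234285 − 1.173029 = 0.061256
N(d₁) = 0.891452,  N(d₂) = 0.524422,  e^(−rT) = 0.899712
E₀ = V₀·N(d₁) − D·e^(−rT)·N(d₂)
   = 518.9180·0.891452 − 269.7706·0.899712·0.524422 = 335.304646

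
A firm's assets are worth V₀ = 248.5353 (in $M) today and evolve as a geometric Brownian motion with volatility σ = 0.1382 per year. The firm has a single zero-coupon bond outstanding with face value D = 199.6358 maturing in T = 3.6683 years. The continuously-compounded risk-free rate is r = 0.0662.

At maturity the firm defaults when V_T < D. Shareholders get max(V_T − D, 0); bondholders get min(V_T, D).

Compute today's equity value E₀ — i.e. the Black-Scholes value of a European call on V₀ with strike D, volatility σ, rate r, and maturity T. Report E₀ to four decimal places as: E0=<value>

E0=92.7909

d₁ = [ln(V₀/D) + (r + σ²/2)T] / (σ√T)
   = [ln(248.5353/199.6358) + (0.0662 + 0.5·0.1382²)·3.6683] / (0.1382·√3.6683)
   = [0.219090 + 0.277872] / 0.264692 = 1.877514
d₂ = d₁ − σ√T = 1.877514 − 0.264692 = 1.612822
N(d₁) = 0.969776,  N(d₂) = 0.946608,  e^(−rT) = 0.784396
E₀ = V₀·N(d₁) − D·e^(−rT)·N(d₂)
   = 248.5353·0.969776 − 199.6358·0.784396·0.946608 = 92.790886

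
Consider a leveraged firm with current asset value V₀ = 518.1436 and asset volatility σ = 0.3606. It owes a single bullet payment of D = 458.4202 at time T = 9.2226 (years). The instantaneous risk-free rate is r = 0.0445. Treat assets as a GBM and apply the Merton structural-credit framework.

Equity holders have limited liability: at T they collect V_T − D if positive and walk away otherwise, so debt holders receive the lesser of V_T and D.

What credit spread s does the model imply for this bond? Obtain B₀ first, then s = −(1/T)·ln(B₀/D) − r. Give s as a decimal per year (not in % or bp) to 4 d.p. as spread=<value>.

spread=0.0338

d₁ = [ln(V₀/D) + (r + σ²/2)T] / (σ√T)
   = [ln(518.1436/458.4202) + (0.0445 + 0.5·0.3606²)·9.2226] / (0.3606·√9.2226)
   = [0.122466 + 1.010024] / 1.095097 = 1.034146
d₂ = d₁ − σ√T = 1.034146 − 1.095097 = -0.060950
N(d₁) = 0.849466,  N(d₂) = 0.475699,  e^(−rT) = 0.663381
E₀ = V₀·N(d₁) − D·e^(−rT)·N(d₂)
   = 518.1436·0.849466 − 458.4202·0.663381·0.475699 = 295.481775
B₀ = V₀ − E₀ = 518.1436 − 295.481775 = 222.661825
spread = −(1/T)·ln(B₀/D) − r = −(1/9.2226)·ln(222.661825/458.4202) − 0.0445 = 0.03380027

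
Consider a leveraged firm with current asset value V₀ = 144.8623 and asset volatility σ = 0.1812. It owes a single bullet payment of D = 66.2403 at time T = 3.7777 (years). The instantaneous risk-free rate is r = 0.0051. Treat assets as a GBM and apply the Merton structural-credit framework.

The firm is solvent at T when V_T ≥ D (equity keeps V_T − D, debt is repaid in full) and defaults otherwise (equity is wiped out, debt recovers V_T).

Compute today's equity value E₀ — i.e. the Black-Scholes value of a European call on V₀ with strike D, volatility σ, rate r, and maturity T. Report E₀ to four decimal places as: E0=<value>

d₁ = [ln(V₀/D) + (r + σ²/2)T] / (σ√T)
   = [ln(144.8623/66.2403) + (0.0051 + 0.5·0.1812²)·3.7777] / (0.1812·√3.7777)
   = [0.782495 + 0.081284] / 0.352186 = 2.452621
d₂ = d₁ − σ√T = 2.452621 − 0.352186 = 2.100435
N(d₁) = 0.992909,  N(d₂) = 0.982155,  e^(−rT) = 0.980918
E₀ = V₀·N(d₁) − D·e^(−rT)·N(d₂)
   = 144.8623·0.992909 − 66.2403·0.980918·0.982155 = 80.018293

E0=80.0183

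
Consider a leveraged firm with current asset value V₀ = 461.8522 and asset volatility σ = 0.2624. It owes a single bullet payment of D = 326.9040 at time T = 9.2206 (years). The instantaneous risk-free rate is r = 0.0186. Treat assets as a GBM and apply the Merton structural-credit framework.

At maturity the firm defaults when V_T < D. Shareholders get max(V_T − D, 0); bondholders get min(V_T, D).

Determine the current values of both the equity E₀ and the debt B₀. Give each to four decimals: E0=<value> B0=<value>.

d₁ = [ln(V₀/D) + (r + σ²/2)T] / (σ√T)
   = [ln(461.8522/326.9040) + (0.0186 + 0.5·0.2624²)·9.2206] / (0.2624·√9.2206)
   = [0.345578 + 0.488940] / 0.796789 = 1.047351
d₂ = d₁ − σ√T = 1.047351 − 0.796789 = 0.250562
N(d₁) = 0.852531,  N(d₂) = 0.598924,  e^(−rT) = 0.842398
E₀ = V₀·N(d₁) − D·e^(−rT)·N(d₂)
   = 461.8522·0.852531 − 326.9040·0.842398·0.598924 = 228.809929
B₀ = V₀ − E₀ = 461.8522 − 228.809929 = 233.042271

E0=228.8099 B0=233.0423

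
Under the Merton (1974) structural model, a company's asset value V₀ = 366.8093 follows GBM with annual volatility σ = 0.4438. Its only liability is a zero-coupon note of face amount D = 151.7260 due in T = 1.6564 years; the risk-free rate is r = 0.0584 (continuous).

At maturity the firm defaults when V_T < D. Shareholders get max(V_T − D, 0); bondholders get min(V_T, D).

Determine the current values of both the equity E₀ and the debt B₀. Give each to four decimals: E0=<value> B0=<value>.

E0=231.2685 B0=135.5408

d₁ = [ln(V₀/D) + (r + σ²/2)T] / (σ√T)
   = [ln(366.8093/151.7260) + (0.0584 + 0.5·0.4438²)·1.6564] / (0.4438·√1.6564)
   = [0.882766 + 0.259855] / 0.571176 = 2.000470
d₂ = d₁ − σ√T = 2.000470 − 0.571176 = 1.429294
N(d₁) = 0.977275,  N(d₂) = 0.923540,  e^(−rT) = 0.907798
E₀ = V₀·N(d₁) − D·e^(−rT)·N(d₂)
   = 366.8093·0.977275 − 151.7260·0.907798·0.923540 = 231.268450
B₀ = V₀ − E₀ = 366.8093 − 231.268450 = 135.540850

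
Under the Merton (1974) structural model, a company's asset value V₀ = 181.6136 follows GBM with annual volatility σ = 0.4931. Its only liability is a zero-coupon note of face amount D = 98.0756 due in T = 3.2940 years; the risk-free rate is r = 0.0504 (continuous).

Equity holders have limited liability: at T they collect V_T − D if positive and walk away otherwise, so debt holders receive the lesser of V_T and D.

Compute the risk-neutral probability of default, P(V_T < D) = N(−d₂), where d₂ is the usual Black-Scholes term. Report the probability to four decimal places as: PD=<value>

d₁ = [ln(V₀/D) + (r + σ²/2)T] / (σ√T)
   = [ln(181.6136/98.0756) + (0.0504 + 0.5·0.4931²)·3.2940] / (0.4931·√3.2940)
   = [0.616143 + 0.566482] / 0.894946 = 1.321448
d₂ = d₁ − σ√T = 1.321448 − 0.894946 = 0.426502
risk-neutral PD = N(−d₂) = N(-0.426502) = 0.334871

PD=0.3349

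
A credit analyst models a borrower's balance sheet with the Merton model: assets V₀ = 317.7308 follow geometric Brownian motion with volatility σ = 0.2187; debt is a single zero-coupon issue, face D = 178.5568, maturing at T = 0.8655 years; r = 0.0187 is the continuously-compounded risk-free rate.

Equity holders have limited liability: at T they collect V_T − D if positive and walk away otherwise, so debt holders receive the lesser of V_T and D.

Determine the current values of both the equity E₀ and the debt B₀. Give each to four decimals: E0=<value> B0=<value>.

E0=142.0655 B0=175.6653

d₁ = [ln(V₀/D) + (r + σ²/2)T] / (σ√T)
   = [ln(317.7308/178.5568) + (0.0187 + 0.5·0.2187²)·0.8655] / (0.2187·√0.8655)
   = [0.576298 + 0.036883] / 0.203462 = 3.013743
d₂ = d₁ − σ√T = 3.013743 − 0.203462 = 2.810282
N(d₁) = 0.998710,  N(d₂) = 0.997525,  e^(−rT) = 0.983945
E₀ = V₀·N(d₁) − D·e^(−rT)·N(d₂)
   = 317.7308·0.998710 − 178.5568·0.983945·0.997525 = 142.065525
B₀ = V₀ − E₀ = 317.7308 − 142.065525 = 175.665275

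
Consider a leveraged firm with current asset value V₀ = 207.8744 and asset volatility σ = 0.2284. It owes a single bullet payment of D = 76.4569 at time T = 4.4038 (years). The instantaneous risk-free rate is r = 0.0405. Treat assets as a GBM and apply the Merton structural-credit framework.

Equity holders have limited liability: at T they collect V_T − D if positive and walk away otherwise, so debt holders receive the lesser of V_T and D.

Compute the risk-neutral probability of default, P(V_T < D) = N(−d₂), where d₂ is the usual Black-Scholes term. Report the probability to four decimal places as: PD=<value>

d₁ = [ln(V₀/D) + (r + σ²/2)T] / (σ√T)
   = [ln(207.8744/76.4569) + (0.0405 + 0.5·0.2284²)·4.4038] / (0.2284·√4.4038)
   = [1.000207 + 0.293219] / 0.479303 = 2.698558
d₂ = d₁ − σ√T = 2.698558 − 0.479303 = 2.219256
risk-neutral PD = N(−d₂) = N(-2.219256) = 0.013235

PD=0.0132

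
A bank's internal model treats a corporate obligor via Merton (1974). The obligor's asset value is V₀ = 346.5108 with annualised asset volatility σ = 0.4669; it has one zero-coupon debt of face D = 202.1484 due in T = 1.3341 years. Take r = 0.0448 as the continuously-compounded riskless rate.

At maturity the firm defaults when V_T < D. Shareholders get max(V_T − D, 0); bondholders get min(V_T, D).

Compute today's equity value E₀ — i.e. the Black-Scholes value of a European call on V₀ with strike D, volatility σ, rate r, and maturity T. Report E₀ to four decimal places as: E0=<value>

E0=165.1875

d₁ = [ln(V₀/D) + (r + σ²/2)T] / (σ√T)
   = [ln(346.5108/202.1484) + (0.0448 + 0.5·0.4669²)·1.3341] / (0.4669·√1.3341)
   = [0.538912 + 0.205182] / 0.539285 = 1.379779
d₂ = d₁ − σ√T = 1.379779 − 0.539285 = 0.840494
N(d₁) = 0.916173,  N(d₂) = 0.799684,  e^(−rT) = 0.941983
E₀ = V₀·N(d₁) − D·e^(−rT)·N(d₂)
   = 346.5108·0.916173 − 202.1484·0.941983·0.799684 = 165.187480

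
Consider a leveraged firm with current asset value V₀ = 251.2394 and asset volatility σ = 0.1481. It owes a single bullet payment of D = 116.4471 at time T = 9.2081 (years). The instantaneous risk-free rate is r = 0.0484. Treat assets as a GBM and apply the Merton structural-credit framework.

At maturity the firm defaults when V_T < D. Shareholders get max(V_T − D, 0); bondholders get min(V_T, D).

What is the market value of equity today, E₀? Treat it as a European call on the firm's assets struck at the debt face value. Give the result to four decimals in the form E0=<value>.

E0=176.7307

d₁ = [ln(V₀/D) + (r + σ²/2)T] / (σ√T)
   = [ln(251.2394/116.4471) + (0.0484 + 0.5·0.1481²)·9.2081] / (0.1481·√9.2081)
   = [0.768969 + 0.546655] / 0.449407 = 2.927466
d₂ = d₁ − σ√T = 2.927466 − 0.449407 = 2.478059
N(d₁) = 0.998291,  N(d₂) = 0.993395,  e^(−rT) = 0.640394
E₀ = V₀·N(d₁) − D·e^(−rT)·N(d₂)
   = 251.2394·0.998291 − 116.4471·0.640394·0.993395 = 176.730661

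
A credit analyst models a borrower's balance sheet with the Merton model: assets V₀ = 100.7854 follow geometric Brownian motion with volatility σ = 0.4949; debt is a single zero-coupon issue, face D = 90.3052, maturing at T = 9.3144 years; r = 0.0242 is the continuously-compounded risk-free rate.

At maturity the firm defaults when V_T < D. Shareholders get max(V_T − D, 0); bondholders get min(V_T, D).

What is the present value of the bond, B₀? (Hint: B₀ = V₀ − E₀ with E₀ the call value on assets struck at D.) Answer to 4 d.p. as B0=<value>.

d₁ = [ln(V₀/D) + (r + σ²/2)T] / (σ√T)
   = [ln(100.7854/90.3052) + (0.0242 + 0.5·0.4949²)·9.3144] / (0.4949·√9.3144)
   = [0.109798 + 1.366078] / 1.510410 = 0.977136
d₂ = d₁ − σ√T = 0.977136 − 1.510410 = -0.533274
N(d₁) = 0.835749,  N(d₂) = 0.296922,  e^(−rT) = 0.798190
E₀ = V₀·N(d₁) − D·e^(−rT)·N(d₂)
   = 100.7854·0.835749 − 90.3052·0.798190·0.296922 = 62.828962
B₀ = V₀ − E₀ = 100.7854 − 62.828962 = 37.956438

B0=37.9564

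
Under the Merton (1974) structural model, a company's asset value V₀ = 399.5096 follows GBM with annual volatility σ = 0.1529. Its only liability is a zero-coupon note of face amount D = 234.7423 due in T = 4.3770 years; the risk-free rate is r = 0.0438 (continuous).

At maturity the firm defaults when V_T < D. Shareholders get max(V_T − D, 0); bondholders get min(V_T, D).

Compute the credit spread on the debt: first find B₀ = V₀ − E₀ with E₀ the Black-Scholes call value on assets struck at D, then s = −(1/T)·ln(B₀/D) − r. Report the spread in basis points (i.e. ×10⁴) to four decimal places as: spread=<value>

d₁ = [ln(V₀/D) + (r + σ²/2)T] / (σ√T)
   = [ln(399.5096/234.7423) + (0.0438 + 0.5·0.1529²)·4.3770] / (0.1529·√4.3770)
   = [0.531749 + 0.242876] / 0.319886 = 2.421565
d₂ = d₁ − σ√T = 2.421565 − 0.319886 = 2.101679
N(d₁) = 0.992273,  N(d₂) = 0.982209,  e^(−rT) = 0.825544
E₀ = V₀·N(d₁) − D·e^(−rT)·N(d₂)
   = 399.5096·0.992273 − 234.7423·0.825544·0.982209 = 206.080168
B₀ = V₀ − E₀ = 399.5096 − 206.080168 = 193.429432
spread = −(1/T)·ln(B₀/D) − r = −(1/4.3770)·ln(193.429432/234.7423) − 0.0438 = 0.00042563
in basis points: 0.00042563 × 10⁴ = 4.2563 bp

spread=4.2563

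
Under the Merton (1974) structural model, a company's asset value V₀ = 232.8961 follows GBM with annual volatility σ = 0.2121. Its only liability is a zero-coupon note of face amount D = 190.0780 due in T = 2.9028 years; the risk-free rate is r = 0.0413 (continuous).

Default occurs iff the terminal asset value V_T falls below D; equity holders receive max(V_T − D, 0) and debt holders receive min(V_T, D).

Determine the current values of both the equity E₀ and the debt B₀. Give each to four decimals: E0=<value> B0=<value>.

d₁ = [ln(V₀/D) + (r + σ²/2)T] / (σ√T)
   = [ln(232.8961/190.0780) + (0.0413 + 0.5·0.2121²)·2.9028] / (0.2121·√2.9028)
   = [0.203158 + 0.185179] / 0.361368 = 1.074631
d₂ = d₁ − σ√T = 1.074631 − 0.361368 = 0.713263
N(d₁) = 0.858730,  N(d₂) = 0.762159,  e^(−rT) = 0.887022
E₀ = V₀·N(d₁) − D·e^(−rT)·N(d₂)
   = 232.8961·0.858730 − 190.0780·0.887022·0.762159 = 71.492383
B₀ = V₀ − E₀ = 232.8961 − 71.492383 = 161.403717

E0=71.4924 B0=161.4037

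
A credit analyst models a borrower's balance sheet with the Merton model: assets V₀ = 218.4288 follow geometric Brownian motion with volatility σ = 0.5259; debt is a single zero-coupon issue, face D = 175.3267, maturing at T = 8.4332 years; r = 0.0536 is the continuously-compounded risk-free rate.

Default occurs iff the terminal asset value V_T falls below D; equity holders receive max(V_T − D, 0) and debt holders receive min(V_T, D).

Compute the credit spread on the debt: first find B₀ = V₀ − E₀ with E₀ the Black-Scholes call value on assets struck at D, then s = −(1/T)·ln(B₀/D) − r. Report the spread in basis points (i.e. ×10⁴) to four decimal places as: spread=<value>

d₁ = [ln(V₀/D) + (r + σ²/2)T] / (σ√T)
   = [ln(218.4288/175.3267) + (0.0536 + 0.5·0.5259²)·8.4332] / (0.5259·√8.4332)
   = [0.219809 + 1.618208] / 1.527212 = 1.203511
d₂ = d₁ − σ√T = 1.203511 − 1.527212 = -0.323701
N(d₁) = 0.885611,  N(d₂) = 0.373082,  e^(−rT) = 0.636342
E₀ = V₀·N(d₁) − D·e^(−rT)·N(d₂)
   = 218.4288·0.885611 − 175.3267·0.636342·0.373082 = 151.818962
B₀ = V₀ − E₀ = 218.4288 − 151.818962 = 66.609838
spread = −(1/T)·ln(B₀/D) − r = −(1/8.4332)·ln(66.609838/175.3267) − 0.0536 = 0.06116057
in basis points: 0.06116057 × 10⁴ = 611.6057 bp

spread=611.6057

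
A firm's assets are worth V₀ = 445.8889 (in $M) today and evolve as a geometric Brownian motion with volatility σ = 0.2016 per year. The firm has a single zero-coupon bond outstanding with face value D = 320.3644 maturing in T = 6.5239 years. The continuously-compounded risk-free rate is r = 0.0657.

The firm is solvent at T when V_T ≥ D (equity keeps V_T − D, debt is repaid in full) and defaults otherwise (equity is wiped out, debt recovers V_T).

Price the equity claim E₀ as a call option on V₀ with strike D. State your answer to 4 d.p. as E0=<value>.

E0=241.9646

d₁ = [ln(V₀/D) + (r + σ²/2)T] / (σ√T)
   = [ln(445.8889/320.3644) + (0.0657 + 0.5·0.2016²)·6.5239] / (0.2016·√6.5239)
   = [0.330611 + 0.561194] / 0.514925 = 1.731912
d₂ = d₁ − σ√T = 1.731912 − 0.514925 = 1.216986
N(d₁) = 0.958355,  N(d₂) = 0.888195,  e^(−rT) = 0.651407
E₀ = V₀·N(d₁) − D·e^(−rT)·N(d₂)
   = 445.8889·0.958355 − 320.3644·0.651407·0.888195 = 241.964580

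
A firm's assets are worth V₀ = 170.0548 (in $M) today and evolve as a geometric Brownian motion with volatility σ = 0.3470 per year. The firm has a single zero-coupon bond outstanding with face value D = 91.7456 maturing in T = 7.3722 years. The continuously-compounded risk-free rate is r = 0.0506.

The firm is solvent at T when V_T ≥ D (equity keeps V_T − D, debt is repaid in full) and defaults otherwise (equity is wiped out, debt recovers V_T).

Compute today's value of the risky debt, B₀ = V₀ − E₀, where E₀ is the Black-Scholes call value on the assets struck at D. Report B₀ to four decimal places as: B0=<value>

B0=56.3098

d₁ = [ln(V₀/D) + (r + σ²/2)T] / (σ√T)
   = [ln(170.0548/91.7456) + (0.0506 + 0.5·0.3470²)·7.3722] / (0.3470·√7.3722)
   = [0.617101 + 0.816873] / 0.942167 = 1.521995
d₂ = d₁ − σ√T = 1.521995 − 0.942167 = 0.579828
N(d₁) = 0.935995,  N(d₂) = 0.718985,  e^(−rT) = 0.688642
E₀ = V₀·N(d₁) − D·e^(−rT)·N(d₂)
   = 170.0548·0.935995 − 91.7456·0.688642·0.718985 = 113.745040
B₀ = V₀ − E₀ = 170.0548 − 113.745040 = 56.309760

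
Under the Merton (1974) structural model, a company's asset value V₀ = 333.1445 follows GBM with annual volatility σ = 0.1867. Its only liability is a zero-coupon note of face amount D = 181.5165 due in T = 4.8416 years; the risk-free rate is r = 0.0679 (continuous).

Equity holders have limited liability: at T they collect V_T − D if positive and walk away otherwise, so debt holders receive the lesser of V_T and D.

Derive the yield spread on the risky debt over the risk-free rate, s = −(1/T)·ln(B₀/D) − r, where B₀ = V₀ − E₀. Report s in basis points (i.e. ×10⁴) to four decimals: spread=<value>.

d₁ = [ln(V₀/D) + (r + σ²/2)T] / (σ√T)
   = [ln(333.1445/181.5165) + (0.0679 + 0.5·0.1867²)·4.8416] / (0.1867·√4.8416)
   = [0.607230 + 0.413126] / 0.410808 = 2.483779
d₂ = d₁ − σ√T = 2.483779 − 0.410808 = 2.072971
N(d₁) = 0.993500,  N(d₂) = 0.980913,  e^(−rT) = 0.719827
E₀ = V₀·N(d₁) − D·e^(−rT)·N(d₂)
   = 333.1445·0.993500 − 181.5165·0.719827·0.980913 = 202.812656
B₀ = V₀ − E₀ = 333.1445 − 202.812656 = 130.331844
spread = −(1/T)·ln(B₀/D) − r = −(1/4.8416)·ln(130.331844/181.5165) − 0.0679 = 0.00052009
in basis points: 0.00052009 × 10⁴ = 5.2009 bp

spread=5.2009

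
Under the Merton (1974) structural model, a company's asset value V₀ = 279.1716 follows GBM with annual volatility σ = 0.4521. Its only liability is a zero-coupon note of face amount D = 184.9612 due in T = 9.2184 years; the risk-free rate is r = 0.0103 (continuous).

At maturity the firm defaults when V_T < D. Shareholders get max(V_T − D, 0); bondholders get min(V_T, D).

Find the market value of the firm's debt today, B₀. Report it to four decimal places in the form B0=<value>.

d₁ = [ln(V₀/D) + (r + σ²/2)T] / (σ√T)
   = [ln(279.1716/184.9612) + (0.0103 + 0.5·0.4521²)·9.2184] / (0.4521·√9.2184)
   = [0.411681 + 1.037044] / 1.372658 = 1.055416
d₂ = d₁ − σ√T = 1.055416 − 1.372658 = -0.317242
N(d₁) = 0.854382,  N(d₂) = 0.375530,  e^(−rT) = 0.909419
E₀ = V₀·N(d₁) − D·e^(−rT)·N(d₂)
   = 279.1716·0.854382 − 184.9612·0.909419·0.375530 = 175.352453
B₀ = V₀ − E₀ = 279.1716 − 175.352453 = 103.819147

B0=103.8191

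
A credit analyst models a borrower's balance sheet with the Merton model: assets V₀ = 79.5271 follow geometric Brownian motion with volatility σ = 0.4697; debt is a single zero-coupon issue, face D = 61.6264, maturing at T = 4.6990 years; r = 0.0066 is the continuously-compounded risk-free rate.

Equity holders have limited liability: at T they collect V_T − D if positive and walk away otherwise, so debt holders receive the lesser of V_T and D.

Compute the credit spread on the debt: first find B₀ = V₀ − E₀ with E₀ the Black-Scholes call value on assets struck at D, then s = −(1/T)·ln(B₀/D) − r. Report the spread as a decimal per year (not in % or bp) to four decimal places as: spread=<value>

spread=0.0772

d₁ = [ln(V₀/D) + (r + σ²/2)T] / (σ√T)
   = [ln(79.5271/61.6264) + (0.0066 + 0.5·0.4697²)·4.6990] / (0.4697·√4.6990)
   = [0.255007 + 0.549356] / 1.018177 = 0.790003
d₂ = d₁ − σ√T = 0.790003 − 1.018177 = -0.228174
N(d₁) = 0.785237,  N(d₂) = 0.409756,  e^(−rT) = 0.969463
E₀ = V₀·N(d₁) − D·e^(−rT)·N(d₂)
   = 79.5271·0.785237 − 61.6264·0.969463·0.409756 = 37.966989
B₀ = V₀ − E₀ = 79.5271 − 37.966989 = 41.560111
spread = −(1/T)·ln(B₀/D) − r = −(1/4.6990)·ln(41.560111/61.6264) − 0.0066 = 0.07723688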